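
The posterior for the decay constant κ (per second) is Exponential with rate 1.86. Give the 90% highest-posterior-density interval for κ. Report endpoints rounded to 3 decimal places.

The exponential density is strictly decreasing on [0, ∞), so the HPD interval is anchored at 0: [0, q] with P(κ ≤ q) = 0.90.
q = −ln(1 − 0.90) / 1.86 = 2.3026 / 1.86 = 1.238.

[0.000, 1.238]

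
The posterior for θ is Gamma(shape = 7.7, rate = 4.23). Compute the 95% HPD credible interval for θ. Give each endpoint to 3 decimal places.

The posterior is unimodal and skewed, so the HPD interval has equal density at both endpoints and is the shortest 95% interval.
Solving f(0.658) = f(3.126) with F(3.126) − F(0.658) = 0.95 gives [0.658, 3.126].
For comparison, the equal-tailed interval is [0.771, 3.314]; the HPD is narrower and shifted toward the mode.

[0.658, 3.126]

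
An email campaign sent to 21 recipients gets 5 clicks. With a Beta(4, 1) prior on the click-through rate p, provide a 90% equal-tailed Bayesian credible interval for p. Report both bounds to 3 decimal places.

[0.202, 0.504]

Posterior: Beta(4+5, 1+16) = Beta(9, 17).
Equal-tailed 90% interval: the 0.05 and 0.95 quantiles of Beta(9, 17).
Posterior mean ≈ 0.346, SD ≈ 0.092; a Normal approximation gives roughly [0.196, 0.497].
Exact: F⁻¹(0.05) = 0.202; F⁻¹(0.95) = 0.504.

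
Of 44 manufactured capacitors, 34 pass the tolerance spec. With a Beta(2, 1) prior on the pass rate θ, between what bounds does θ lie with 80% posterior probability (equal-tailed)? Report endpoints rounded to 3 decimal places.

[0.685, 0.842]

Posterior: Beta(2+34, 1+10) = Beta(36, 11).
Equal-tailed 80% interval: the 0.1 and 0.9 quantiles of Beta(36, 11).
Posterior mean ≈ 0.766, SD ≈ 0.061; a Normal approximation gives roughly [0.688, 0.844].
Exact: F⁻¹(0.1) = 0.685; F⁻¹(0.9) = 0.842.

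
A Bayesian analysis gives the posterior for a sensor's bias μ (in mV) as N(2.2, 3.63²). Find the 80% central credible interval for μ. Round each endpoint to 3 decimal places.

[-2.452, 6.852]

The posterior is symmetric, so the 80% equal-tailed interval is μ = 2.2 ± z·3.63 with z = 1.282.
Half-width: 1.282 × 3.63 = 4.652.
2.2 − 4.652 = -2.452; 2.2 + 4.652 = 6.852.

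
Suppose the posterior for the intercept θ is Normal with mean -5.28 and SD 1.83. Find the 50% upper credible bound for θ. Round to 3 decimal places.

-5.280

Need U with P(θ ≤ U) = 0.50: U = -5.28 + z_{0.5}·1.83.
z = 0.000; U = -5.28 + 0.000 × 1.83 = -5.280.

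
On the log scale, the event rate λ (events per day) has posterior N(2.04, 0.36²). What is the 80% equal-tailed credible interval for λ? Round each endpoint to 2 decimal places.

[4.85, 12.20]

On the log scale the 80% interval is 2.04 ± 1.282 × 0.36 = [1.5786, 2.5014].
Exponentiate: [e^1.5786, e^2.5014] = [4.85, 12.20].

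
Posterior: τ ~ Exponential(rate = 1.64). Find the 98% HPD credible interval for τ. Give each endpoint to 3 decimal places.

[0.000, 2.385]

The exponential density is strictly decreasing on [0, ∞), so the HPD interval is anchored at 0: [0, q] with P(τ ≤ q) = 0.98.
q = −ln(1 − 0.98) / 1.64 = 3.9120 / 1.64 = 2.385.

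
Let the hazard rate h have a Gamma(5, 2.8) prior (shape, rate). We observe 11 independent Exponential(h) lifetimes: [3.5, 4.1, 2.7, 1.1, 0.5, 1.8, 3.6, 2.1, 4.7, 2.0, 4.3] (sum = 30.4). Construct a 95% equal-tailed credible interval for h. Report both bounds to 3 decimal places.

[0.275, 0.745]

Posterior: Gamma(5+11, 2.8+30.4) = Gamma(16, 33.2) (shape, rate).
Equal-tailed 95% interval: Gamma(16, 33.2) quantiles at 0.025 and 0.975.
Posterior mean ≈ 0.482, SD ≈ 0.120; a Normal approximation gives roughly [0.246, 0.718].
Exact: lower = 0.275; upper = 0.745.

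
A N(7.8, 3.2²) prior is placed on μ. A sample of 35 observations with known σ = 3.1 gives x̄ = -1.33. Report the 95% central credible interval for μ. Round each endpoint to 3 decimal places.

[-2.105, -0.078]

Posterior precision = 1/3.2² + 35/3.1² = 0.0977 + 3.6420 = 3.7397, so posterior SD = 0.5171.
Posterior mean = (7.8/3.2² + 35·-1.33/3.1²) / 3.7397 = -1.0916.
Interval: -1.0916 ± 1.960 × 0.5171 → [-2.105, -0.078].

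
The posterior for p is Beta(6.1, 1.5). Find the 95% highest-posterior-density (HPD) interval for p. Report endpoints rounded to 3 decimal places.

[0.539, 0.999]

The posterior is unimodal and skewed, so the HPD interval has equal density at both endpoints and is the shortest 95% interval.
Solving f(0.539) = f(0.999) with F(0.999) − F(0.539) = 0.95 gives [0.539, 0.999].
For comparison, the equal-tailed interval is [0.478, 0.983]; the HPD is narrower and shifted toward the mode.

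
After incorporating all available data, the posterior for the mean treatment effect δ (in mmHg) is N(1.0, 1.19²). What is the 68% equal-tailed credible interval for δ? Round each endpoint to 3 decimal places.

[-0.183, 2.183]

The posterior is symmetric, so the 68% equal-tailed interval is δ = 1.0 ± z·1.19 with z = 0.994.
Half-width: 0.994 × 1.19 = 1.183.
1.0 − 1.183 = -0.183; 1.0 + 1.183 = 2.183.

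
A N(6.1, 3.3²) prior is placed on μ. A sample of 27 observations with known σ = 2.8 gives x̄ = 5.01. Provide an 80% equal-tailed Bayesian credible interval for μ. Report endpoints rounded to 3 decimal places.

Posterior precision = 1/3.3² + 27/2.8² = 0.0918 + 3.4439 = 3.5357, so posterior SD = 0.5318.
Posterior mean = (6.1/3.3² + 27·5.01/2.8²) / 3.5357 = 5.0383.
Interval: 5.0383 ± 1.282 × 0.5318 → [4.357, 5.720].

[4.357, 5.720]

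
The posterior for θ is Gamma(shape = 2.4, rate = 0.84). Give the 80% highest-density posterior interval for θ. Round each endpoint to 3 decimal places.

[0.406, 4.365]

The posterior is unimodal and skewed, so the HPD interval has equal density at both endpoints and is the shortest 80% interval.
Solving f(0.406) = f(4.365) with F(4.365) − F(0.406) = 0.80 gives [0.406, 4.365].
For comparison, the equal-tailed interval is [0.891, 5.327]; the HPD is narrower and shifted toward the mode.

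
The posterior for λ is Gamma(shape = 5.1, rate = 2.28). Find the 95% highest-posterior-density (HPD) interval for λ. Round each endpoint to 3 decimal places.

[0.553, 4.200]

The posterior is unimodal and skewed, so the HPD interval has equal density at both endpoints and is the shortest 95% interval.
Solving f(0.553) = f(4.200) with F(4.200) − F(0.553) = 0.95 gives [0.553, 4.200].
For comparison, the equal-tailed interval is [0.737, 4.555]; the HPD is narrower and shifted toward the mode.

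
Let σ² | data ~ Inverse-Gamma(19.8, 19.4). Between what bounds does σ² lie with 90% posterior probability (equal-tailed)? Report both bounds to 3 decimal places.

[0.702, 1.482]

Inverse-Gamma(19.8, 19.4) quantiles: F⁻¹(0.05) and F⁻¹(0.95).
Equivalently, 1/σ² ~ Gamma(19.8, rate = 19.4); invert its 0.95 and 0.05 quantiles.
Posterior mean ≈ 1.032, SD ≈ 0.245; a Normal approximation gives roughly [0.630, 1.434].
Exact: lower = 0.702; upper = 1.482.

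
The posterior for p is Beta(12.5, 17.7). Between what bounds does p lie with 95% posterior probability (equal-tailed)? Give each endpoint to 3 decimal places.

Posterior: Beta(12.5, 17.7).
Equal-tailed 95% interval: the 0.025 and 0.975 quantiles of Beta(12.5, 17.7).
Posterior mean ≈ 0.414, SD ≈ 0.088; a Normal approximation gives roughly [0.241, 0.587].
Exact: F⁻¹(0.025) = 0.248; F⁻¹(0.975) = 0.591.

[0.248, 0.591]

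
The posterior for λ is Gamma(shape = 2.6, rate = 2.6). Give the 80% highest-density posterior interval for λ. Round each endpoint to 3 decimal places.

The posterior is unimodal and skewed, so the HPD interval has equal density at both endpoints and is the shortest 80% interval.
Solving f(0.169) = f(1.521) with F(1.521) − F(0.169) = 0.80 gives [0.169, 1.521].
For comparison, the equal-tailed interval is [0.332, 1.831]; the HPD is narrower and shifted toward the mode.

[0.169, 1.521]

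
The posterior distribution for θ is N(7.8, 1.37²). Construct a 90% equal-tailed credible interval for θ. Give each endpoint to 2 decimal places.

The posterior is symmetric, so the 90% equal-tailed interval is θ = 7.8 ± z·1.37 with z = 1.645.
Half-width: 1.645 × 1.37 = 2.25.
7.8 − 2.25 = 5.55; 7.8 + 2.25 = 10.05.

[5.55, 10.05]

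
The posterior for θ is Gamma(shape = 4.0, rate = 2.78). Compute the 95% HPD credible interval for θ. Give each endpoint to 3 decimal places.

The posterior is unimodal and skewed, so the HPD interval has equal density at both endpoints and is the shortest 95% interval.
Solving f(0.256) = f(2.859) with F(2.859) − F(0.256) = 0.95 gives [0.256, 2.859].
For comparison, the equal-tailed interval is [0.392, 3.154]; the HPD is narrower and shifted toward the mode.

[0.256, 2.859]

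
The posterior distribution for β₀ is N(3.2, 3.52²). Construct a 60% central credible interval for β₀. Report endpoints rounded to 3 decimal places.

[0.237, 6.163]

The posterior is symmetric, so the 60% equal-tailed interval is β₀ = 3.2 ± z·3.52 with z = 0.842.
Half-width: 0.842 × 3.52 = 2.963.
3.2 − 2.963 = 0.237; 3.2 + 2.963 = 6.163.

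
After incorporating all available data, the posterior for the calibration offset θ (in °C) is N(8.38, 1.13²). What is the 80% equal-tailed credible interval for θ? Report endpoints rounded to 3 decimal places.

[6.932, 9.828]

The posterior is symmetric, so the 80% equal-tailed interval is θ = 8.38 ± z·1.13 with z = 1.282.
Half-width: 1.282 × 1.13 = 1.448.
8.38 − 1.448 = 6.932; 8.38 + 1.448 = 9.828.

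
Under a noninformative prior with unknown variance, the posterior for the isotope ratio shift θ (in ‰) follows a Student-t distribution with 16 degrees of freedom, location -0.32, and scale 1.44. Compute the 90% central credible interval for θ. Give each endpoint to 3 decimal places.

[-2.834, 2.194]

The t_16 distribution is symmetric; the 90% interval is -0.32 ± t·1.44 with t_{0.95,16} = 1.746.
Half-width: 1.746 × 1.44 = 2.514.
-0.32 − 2.514 = -2.834; -0.32 + 2.514 = 2.194.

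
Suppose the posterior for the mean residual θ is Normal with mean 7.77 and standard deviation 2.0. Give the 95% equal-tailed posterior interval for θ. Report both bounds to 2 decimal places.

[3.85, 11.69]

The posterior is symmetric, so the 95% equal-tailed interval is θ = 7.77 ± z·2.0 with z = 1.960.
Half-width: 1.960 × 2.0 = 3.92.
7.77 − 3.92 = 3.85; 7.77 + 3.92 = 11.69.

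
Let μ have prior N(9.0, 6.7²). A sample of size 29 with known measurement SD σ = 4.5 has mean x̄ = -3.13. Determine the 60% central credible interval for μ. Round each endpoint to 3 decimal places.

Posterior precision = 1/6.7² + 29/4.5² = 0.0223 + 1.4321 = 1.4544, so posterior SD = 0.8292.
Posterior mean = (9.0/6.7² + 29·-3.13/4.5²) / 1.4544 = -2.9442.
Interval: -2.9442 ± 0.842 × 0.8292 → [-3.642, -2.246].

[-3.642, -2.246]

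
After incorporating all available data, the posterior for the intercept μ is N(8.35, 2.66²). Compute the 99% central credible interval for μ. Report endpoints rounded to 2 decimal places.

The posterior is symmetric, so the 99% equal-tailed interval is μ = 8.35 ± z·2.66 with z = 2.576.
Half-width: 2.576 × 2.66 = 6.85.
8.35 − 6.85 = 1.50; 8.35 + 6.85 = 15.20.

[1.50, 15.20]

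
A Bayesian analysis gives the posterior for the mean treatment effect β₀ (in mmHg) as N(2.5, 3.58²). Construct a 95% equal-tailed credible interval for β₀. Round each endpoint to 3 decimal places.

[-4.517, 9.517]

The posterior is symmetric, so the 95% equal-tailed interval is β₀ = 2.5 ± z·3.58 with z = 1.960.
Half-width: 1.960 × 3.58 = 7.017.
2.5 − 7.017 = -4.517; 2.5 + 7.017 = 9.517.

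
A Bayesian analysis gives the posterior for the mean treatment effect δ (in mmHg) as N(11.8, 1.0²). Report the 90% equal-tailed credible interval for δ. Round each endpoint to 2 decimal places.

[10.16, 13.44]

The posterior is symmetric, so the 90% equal-tailed interval is δ = 11.8 ± z·1.0 with z = 1.645.
Half-width: 1.645 × 1.0 = 1.64.
11.8 − 1.64 = 10.16; 11.8 + 1.64 = 13.44.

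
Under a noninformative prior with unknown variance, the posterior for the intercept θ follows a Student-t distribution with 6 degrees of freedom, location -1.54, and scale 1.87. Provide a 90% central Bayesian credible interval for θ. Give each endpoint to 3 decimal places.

The t_6 distribution is symmetric; the 90% interval is -1.54 ± t·1.87 with t_{0.95,6} = 1.943.
Half-width: 1.943 × 1.87 = 3.634.
-1.54 − 3.634 = -5.174; -1.54 + 3.634 = 2.094.

[-5.174, 2.094]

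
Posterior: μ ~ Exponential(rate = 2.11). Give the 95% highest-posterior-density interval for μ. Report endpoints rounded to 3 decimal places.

[0.000, 1.420]

The exponential density is strictly decreasing on [0, ∞), so the HPD interval is anchored at 0: [0, q] with P(μ ≤ q) = 0.95.
q = −ln(1 − 0.95) / 2.11 = 2.9957 / 2.11 = 1.420.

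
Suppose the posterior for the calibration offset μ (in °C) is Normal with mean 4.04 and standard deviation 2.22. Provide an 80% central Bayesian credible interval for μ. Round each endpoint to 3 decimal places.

The posterior is symmetric, so the 80% equal-tailed interval is μ = 4.04 ± z·2.22 with z = 1.282.
Half-width: 1.282 × 2.22 = 2.845.
4.04 − 2.845 = 1.195; 4.04 + 2.845 = 6.885.

[1.195, 6.885]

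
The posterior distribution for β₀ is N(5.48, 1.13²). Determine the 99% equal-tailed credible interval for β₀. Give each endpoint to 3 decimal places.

The posterior is symmetric, so the 99% equal-tailed interval is β₀ = 5.48 ± z·1.13 with z = 2.576.
Half-width: 2.576 × 1.13 = 2.911.
5.48 − 2.911 = 2.569; 5.48 + 2.911 = 8.391.

[2.569, 8.391]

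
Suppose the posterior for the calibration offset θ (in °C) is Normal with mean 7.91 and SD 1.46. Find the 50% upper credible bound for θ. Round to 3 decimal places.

7.910

Need U with P(θ ≤ U) = 0.50: U = 7.91 + z_{0.5}·1.46.
z = 0.000; U = 7.91 + 0.000 × 1.46 = 7.910.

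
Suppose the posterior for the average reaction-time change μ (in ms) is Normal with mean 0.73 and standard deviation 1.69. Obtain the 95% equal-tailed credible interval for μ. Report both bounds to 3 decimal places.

The posterior is symmetric, so the 95% equal-tailed interval is μ = 0.73 ± z·1.69 with z = 1.960.
Half-width: 1.960 × 1.69 = 3.312.
0.73 − 3.312 = -2.582; 0.73 + 3.312 = 4.042.

[-2.582, 4.042]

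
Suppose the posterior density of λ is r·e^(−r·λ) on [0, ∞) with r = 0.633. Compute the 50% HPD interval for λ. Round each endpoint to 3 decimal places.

The exponential density is strictly decreasing on [0, ∞), so the HPD interval is anchored at 0: [0, q] with P(λ ≤ q) = 0.50.
q = −ln(1 − 0.50) / 0.633 = 0.6931 / 0.633 = 1.095.

[0.000, 1.095]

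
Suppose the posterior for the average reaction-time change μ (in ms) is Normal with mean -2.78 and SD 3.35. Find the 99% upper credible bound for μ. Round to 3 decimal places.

Need U with P(μ ≤ U) = 0.99: U = -2.78 + z_{0.01}·3.35.
z = 2.326; U = -2.78 + 2.326 × 3.35 = 5.013.

5.013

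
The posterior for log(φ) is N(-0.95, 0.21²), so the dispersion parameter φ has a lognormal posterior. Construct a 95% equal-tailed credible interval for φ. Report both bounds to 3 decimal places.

[0.256, 0.584]

On the log scale the 95% interval is -0.95 ± 1.960 × 0.21 = [-1.3616, -0.5384].
Exponentiate: [e^-1.3616, e^-0.5384] = [0.256, 0.584].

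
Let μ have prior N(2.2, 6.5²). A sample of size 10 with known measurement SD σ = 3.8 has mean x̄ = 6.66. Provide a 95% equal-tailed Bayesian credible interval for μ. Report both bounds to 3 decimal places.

Posterior precision = 1/6.5² + 10/3.8² = 0.0237 + 0.6925 = 0.7162, so posterior SD = 1.1816.
Posterior mean = (2.2/6.5² + 10·6.66/3.8²) / 0.7162 = 6.5126.
Interval: 6.5126 ± 1.960 × 1.1816 → [4.197, 8.829].

[4.197, 8.829]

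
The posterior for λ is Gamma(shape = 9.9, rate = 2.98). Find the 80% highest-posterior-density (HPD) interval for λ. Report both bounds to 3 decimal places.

[1.872, 4.475]

The posterior is unimodal and skewed, so the HPD interval has equal density at both endpoints and is the shortest 80% interval.
Solving f(1.872) = f(4.475) with F(4.475) − F(1.872) = 0.80 gives [1.872, 4.475].
For comparison, the equal-tailed interval is [2.061, 4.727]; the HPD is narrower and shifted toward the mode.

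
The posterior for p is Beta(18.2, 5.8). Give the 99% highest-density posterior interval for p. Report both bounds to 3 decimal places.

The posterior is unimodal and skewed, so the HPD interval has equal density at both endpoints and is the shortest 99% interval.
Solving f(0.523) = f(0.942) with F(0.942) − F(0.523) = 0.99 gives [0.523, 0.942].
For comparison, the equal-tailed interval is [0.507, 0.932]; the HPD is narrower and shifted toward the mode.

[0.523, 0.942]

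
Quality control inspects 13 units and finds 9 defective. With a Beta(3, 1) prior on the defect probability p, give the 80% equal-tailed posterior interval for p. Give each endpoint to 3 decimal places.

Posterior: Beta(3+9, 1+4) = Beta(12, 5).
Equal-tailed 80% interval: the 0.1 and 0.9 quantiles of Beta(12, 5).
Posterior mean ≈ 0.706, SD ≈ 0.107; a Normal approximation gives roughly [0.568, 0.844].
Exact: F⁻¹(0.1) = 0.561; F⁻¹(0.9) = 0.839.

[0.561, 0.839]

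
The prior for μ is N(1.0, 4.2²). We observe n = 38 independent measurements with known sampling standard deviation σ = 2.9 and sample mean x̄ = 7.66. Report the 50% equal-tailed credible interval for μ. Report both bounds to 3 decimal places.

[7.262, 7.893]

Posterior precision = 1/4.2² + 38/2.9² = 0.0567 + 4.5184 = 4.5751, so posterior SD = 0.4675.
Posterior mean = (1.0/4.2² + 38·7.66/2.9²) / 4.5751 = 7.5775.
Interval: 7.5775 ± 0.674 × 0.4675 → [7.262, 7.893].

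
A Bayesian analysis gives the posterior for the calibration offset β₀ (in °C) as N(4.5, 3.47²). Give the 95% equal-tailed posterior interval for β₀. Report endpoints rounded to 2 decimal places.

[-2.30, 11.30]

The posterior is symmetric, so the 95% equal-tailed interval is β₀ = 4.5 ± z·3.47 with z = 1.960.
Half-width: 1.960 × 3.47 = 6.80.
4.5 − 6.80 = -2.30; 4.5 + 6.80 = 11.30.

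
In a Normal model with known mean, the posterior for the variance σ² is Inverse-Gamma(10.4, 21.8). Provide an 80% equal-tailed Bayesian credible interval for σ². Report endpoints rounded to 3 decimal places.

Inverse-Gamma(10.4, 21.8) quantiles: F⁻¹(0.1) and F⁻¹(0.9).
Equivalently, 1/σ² ~ Gamma(10.4, rate = 21.8); invert its 0.9 and 0.1 quantiles.
Posterior mean ≈ 2.319, SD ≈ 0.800; a Normal approximation gives roughly [1.294, 3.345].
Exact: lower = 1.484; upper = 3.333.

[1.484, 3.333]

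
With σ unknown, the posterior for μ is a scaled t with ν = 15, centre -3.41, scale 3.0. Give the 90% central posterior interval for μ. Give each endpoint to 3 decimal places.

The t_15 distribution is symmetric; the 90% interval is -3.41 ± t·3.0 with t_{0.95,15} = 1.753.
Half-width: 1.753 × 3.0 = 5.259.
-3.41 − 5.259 = -8.669; -3.41 + 5.259 = 1.849.

[-8.669, 1.849]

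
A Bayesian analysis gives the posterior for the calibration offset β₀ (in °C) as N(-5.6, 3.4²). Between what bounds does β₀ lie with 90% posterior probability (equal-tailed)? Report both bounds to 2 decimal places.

The posterior is symmetric, so the 90% equal-tailed interval is β₀ = -5.6 ± z·3.4 with z = 1.645.
Half-width: 1.645 × 3.4 = 5.59.
-5.6 − 5.59 = -11.19; -5.6 + 5.59 = -0.01.

[-11.19, -0.01]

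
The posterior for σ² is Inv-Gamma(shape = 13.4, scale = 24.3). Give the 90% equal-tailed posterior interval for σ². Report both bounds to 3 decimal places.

[1.219, 3.038]

Inverse-Gamma(13.4, 24.3) quantiles: F⁻¹(0.05) and F⁻¹(0.95).
Equivalently, 1/σ² ~ Gamma(13.4, rate = 24.3); invert its 0.95 and 0.05 quantiles.
Posterior mean ≈ 1.960, SD ≈ 0.580; a Normal approximation gives roughly [1.005, 2.914].
Exact: lower = 1.219; upper = 3.038.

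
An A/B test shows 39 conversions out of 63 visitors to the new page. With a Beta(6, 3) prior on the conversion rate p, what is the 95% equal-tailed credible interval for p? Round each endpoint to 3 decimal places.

Posterior: Beta(6+39, 3+24) = Beta(45, 27).
Equal-tailed 95% interval: the 0.025 and 0.975 quantiles of Beta(45, 27).
Posterior mean ≈ 0.625, SD ≈ 0.057; a Normal approximation gives roughly [0.514, 0.736].
Exact: F⁻¹(0.025) = 0.511; F⁻¹(0.975) = 0.732.

[0.511, 0.732]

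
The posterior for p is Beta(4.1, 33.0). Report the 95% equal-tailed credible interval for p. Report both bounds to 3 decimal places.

[0.033, 0.228]

Posterior: Beta(4.1, 33.0).
Equal-tailed 95% interval: the 0.025 and 0.975 quantiles of Beta(4.1, 33.0).
Posterior mean ≈ 0.111, SD ≈ 0.051; a Normal approximation gives roughly [0.011, 0.210].
Exact: F⁻¹(0.025) = 0.033; F⁻¹(0.975) = 0.228.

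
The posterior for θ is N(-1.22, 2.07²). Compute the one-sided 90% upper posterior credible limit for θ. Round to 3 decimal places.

Need U with P(θ ≤ U) = 0.90: U = -1.22 + z_{0.1}·2.07.
z = 1.282; U = -1.22 + 1.282 × 2.07 = 1.433.

1.433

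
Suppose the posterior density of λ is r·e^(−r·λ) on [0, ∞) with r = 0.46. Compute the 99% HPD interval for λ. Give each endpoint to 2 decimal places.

The exponential density is strictly decreasing on [0, ∞), so the HPD interval is anchored at 0: [0, q] with P(λ ≤ q) = 0.99.
q = −ln(1 − 0.99) / 0.46 = 4.6052 / 0.46 = 10.01.

[0.00, 10.01]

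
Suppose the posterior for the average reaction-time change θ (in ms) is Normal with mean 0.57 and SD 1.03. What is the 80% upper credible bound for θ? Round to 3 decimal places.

1.437

Need U with P(θ ≤ U) = 0.80: U = 0.57 + z_{0.2}·1.03.
z = 0.842; U = 0.57 + 0.842 × 1.03 = 1.437.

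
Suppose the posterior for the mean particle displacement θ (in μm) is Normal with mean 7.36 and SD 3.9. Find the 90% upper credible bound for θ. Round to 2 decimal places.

12.36

Need U with P(θ ≤ U) = 0.90: U = 7.36 + z_{0.1}·3.9.
z = 1.282; U = 7.36 + 1.282 × 3.9 = 12.36.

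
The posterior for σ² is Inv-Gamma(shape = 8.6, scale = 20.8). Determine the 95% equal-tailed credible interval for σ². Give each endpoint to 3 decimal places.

Inverse-Gamma(8.6, 20.8) quantiles: F⁻¹(0.025) and F⁻¹(0.975).
Equivalently, 1/σ² ~ Gamma(8.6, rate = 20.8); invert its 0.975 and 0.025 quantiles.
Posterior mean ≈ 2.737, SD ≈ 1.065; a Normal approximation gives roughly [0.649, 4.825].
Exact: lower = 1.366; upper = 5.405.

[1.366, 5.405]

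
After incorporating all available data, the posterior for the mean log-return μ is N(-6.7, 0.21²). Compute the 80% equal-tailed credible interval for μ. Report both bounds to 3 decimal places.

[-6.969, -6.431]

The posterior is symmetric, so the 80% equal-tailed interval is μ = -6.7 ± z·0.21 with z = 1.282.
Half-width: 1.282 × 0.21 = 0.269.
-6.7 − 0.269 = -6.969; -6.7 + 0.269 = -6.431.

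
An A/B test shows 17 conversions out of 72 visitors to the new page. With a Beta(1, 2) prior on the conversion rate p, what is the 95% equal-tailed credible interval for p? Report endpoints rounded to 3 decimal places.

[0.151, 0.342]

Posterior: Beta(1+17, 2+55) = Beta(18, 57).
Equal-tailed 95% interval: the 0.025 and 0.975 quantiles of Beta(18, 57).
Posterior mean ≈ 0.240, SD ≈ 0.049; a Normal approximation gives roughly [0.144, 0.336].
Exact: F⁻¹(0.025) = 0.151; F⁻¹(0.975) = 0.342.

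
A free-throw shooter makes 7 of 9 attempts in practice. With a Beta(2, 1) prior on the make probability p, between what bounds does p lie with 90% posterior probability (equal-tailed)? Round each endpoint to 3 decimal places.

Posterior: Beta(2+7, 1+2) = Beta(9, 3).
Equal-tailed 90% interval: the 0.05 and 0.95 quantiles of Beta(9, 3).
Posterior mean ≈ 0.750, SD ≈ 0.120; a Normal approximation gives roughly [0.552, 0.948].
Exact: F⁻¹(0.05) = 0.530; F⁻¹(0.95) = 0.921.

[0.530, 0.921]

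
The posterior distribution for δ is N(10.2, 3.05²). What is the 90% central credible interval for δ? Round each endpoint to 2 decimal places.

The posterior is symmetric, so the 90% equal-tailed interval is δ = 10.2 ± z·3.05 with z = 1.645.
Half-width: 1.645 × 3.05 = 5.02.
10.2 − 5.02 = 5.18; 10.2 + 5.02 = 15.22.

[5.18, 15.22]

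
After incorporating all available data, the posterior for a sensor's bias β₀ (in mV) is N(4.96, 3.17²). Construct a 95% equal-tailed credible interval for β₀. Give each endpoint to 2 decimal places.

The posterior is symmetric, so the 95% equal-tailed interval is β₀ = 4.96 ± z·3.17 with z = 1.960.
Half-width: 1.960 × 3.17 = 6.21.
4.96 − 6.21 = -1.25; 4.96 + 6.21 = 11.17.

[-1.25, 11.17]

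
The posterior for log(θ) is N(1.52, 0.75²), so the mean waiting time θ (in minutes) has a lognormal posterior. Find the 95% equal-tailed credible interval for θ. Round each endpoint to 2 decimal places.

On the log scale the 95% interval is 1.52 ± 1.960 × 0.75 = [0.0500, 2.9900].
Exponentiate: [e^0.0500, e^2.9900] = [1.05, 19.89].

[1.05, 19.89]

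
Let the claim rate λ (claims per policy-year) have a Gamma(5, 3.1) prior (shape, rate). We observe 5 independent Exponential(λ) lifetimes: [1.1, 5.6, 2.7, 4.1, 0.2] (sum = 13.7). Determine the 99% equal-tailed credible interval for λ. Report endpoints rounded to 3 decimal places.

[0.221, 1.190]

Posterior: Gamma(5+5, 3.1+13.7) = Gamma(10, 16.8) (shape, rate).
Equal-tailed 99% interval: Gamma(10, 16.8) quantiles at 0.005 and 0.995.
Posterior mean ≈ 0.595, SD ≈ 0.188; a Normal approximation gives roughly [0.110, 1.080].
Exact: lower = 0.221; upper = 1.190.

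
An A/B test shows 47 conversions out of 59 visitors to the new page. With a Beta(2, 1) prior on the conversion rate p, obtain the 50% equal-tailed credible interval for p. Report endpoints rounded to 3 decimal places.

[0.757, 0.827]

Posterior: Beta(2+47, 1+12) = Beta(49, 13).
Equal-tailed 50% interval: the 0.25 and 0.75 quantiles of Beta(49, 13).
Posterior mean ≈ 0.790, SD ≈ 0.051; a Normal approximation gives roughly [0.756, 0.825].
Exact: F⁻¹(0.25) = 0.757; F⁻¹(0.75) = 0.827.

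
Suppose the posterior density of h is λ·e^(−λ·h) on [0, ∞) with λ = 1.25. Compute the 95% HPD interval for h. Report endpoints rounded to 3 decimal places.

[0.000, 2.397]

The exponential density is strictly decreasing on [0, ∞), so the HPD interval is anchored at 0: [0, q] with P(h ≤ q) = 0.95.
q = −ln(1 − 0.95) / 1.25 = 2.9957 / 1.25 = 2.397.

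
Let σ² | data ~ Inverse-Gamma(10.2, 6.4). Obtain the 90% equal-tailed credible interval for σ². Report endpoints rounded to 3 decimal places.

Inverse-Gamma(10.2, 6.4) quantiles: F⁻¹(0.05) and F⁻¹(0.95).
Equivalently, 1/σ² ~ Gamma(10.2, rate = 6.4); invert its 0.95 and 0.05 quantiles.
Posterior mean ≈ 0.696, SD ≈ 0.243; a Normal approximation gives roughly [0.296, 1.095].
Exact: lower = 0.401; upper = 1.148.

[0.401, 1.148]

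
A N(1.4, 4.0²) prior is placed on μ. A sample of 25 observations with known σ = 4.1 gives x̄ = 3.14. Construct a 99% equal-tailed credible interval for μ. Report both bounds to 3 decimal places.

[1.001, 5.139]

Posterior precision = 1/4.0² + 25/4.1² = 0.0625 + 1.4872 = 1.5497, so posterior SD = 0.8033.
Posterior mean = (1.4/4.0² + 25·3.14/4.1²) / 1.5497 = 3.0698.
Interval: 3.0698 ± 2.576 × 0.8033 → [1.001, 5.139].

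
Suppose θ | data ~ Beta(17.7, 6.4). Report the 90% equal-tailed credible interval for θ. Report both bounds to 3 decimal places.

Posterior: Beta(17.7, 6.4).
Equal-tailed 90% interval: the 0.05 and 0.95 quantiles of Beta(17.7, 6.4).
Posterior mean ≈ 0.734, SD ≈ 0.088; a Normal approximation gives roughly [0.589, 0.879].
Exact: F⁻¹(0.05) = 0.579; F⁻¹(0.95) = 0.868.

[0.579, 0.868]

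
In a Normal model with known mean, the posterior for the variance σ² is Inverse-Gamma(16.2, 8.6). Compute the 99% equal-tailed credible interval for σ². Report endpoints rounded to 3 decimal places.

[0.303, 1.116]

Inverse-Gamma(16.2, 8.6) quantiles: F⁻¹(0.005) and F⁻¹(0.995).
Equivalently, 1/σ² ~ Gamma(16.2, rate = 8.6); invert its 0.995 and 0.005 quantiles.
Posterior mean ≈ 0.566, SD ≈ 0.150; a Normal approximation gives roughly [0.179, 0.953].
Exact: lower = 0.303; upper = 1.116.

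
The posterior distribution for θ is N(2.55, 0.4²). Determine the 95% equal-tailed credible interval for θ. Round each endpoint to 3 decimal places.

[1.766, 3.334]

The posterior is symmetric, so the 95% equal-tailed interval is θ = 2.55 ± z·0.4 with z = 1.960.
Half-width: 1.960 × 0.4 = 0.784.
2.55 − 0.784 = 1.766; 2.55 + 0.784 = 3.334.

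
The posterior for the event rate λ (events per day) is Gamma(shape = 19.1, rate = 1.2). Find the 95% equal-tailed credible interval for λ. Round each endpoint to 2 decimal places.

Posterior: Gamma(shape 19.1, rate 1.2).
Equal-tailed 95% interval: Gamma(19.1, 1.2) quantiles at 0.025 and 0.975.
Posterior mean ≈ 15.92, SD ≈ 3.64; a Normal approximation gives roughly [8.78, 23.05].
Exact: lower = 9.60; upper = 23.81.

[9.60, 23.81]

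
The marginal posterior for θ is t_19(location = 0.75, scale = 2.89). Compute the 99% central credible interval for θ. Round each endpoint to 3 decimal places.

[-7.518, 9.018]

The t_19 distribution is symmetric; the 99% interval is 0.75 ± t·2.89 with t_{0.995,19} = 2.861.
Half-width: 2.861 × 2.89 = 8.268.
0.75 − 8.268 = -7.518; 0.75 + 8.268 = 9.018.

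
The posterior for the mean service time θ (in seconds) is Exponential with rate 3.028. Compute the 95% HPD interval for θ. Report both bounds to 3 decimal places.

The exponential density is strictly decreasing on [0, ∞), so the HPD interval is anchored at 0: [0, q] with P(θ ≤ q) = 0.95.
q = −ln(1 − 0.95) / 3.028 = 2.9957 / 3.028 = 0.989.

[0.000, 0.989]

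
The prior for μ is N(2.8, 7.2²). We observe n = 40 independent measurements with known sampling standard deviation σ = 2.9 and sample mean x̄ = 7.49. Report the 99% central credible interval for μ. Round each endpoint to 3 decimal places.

[6.292, 8.650]

Posterior precision = 1/7.2² + 40/2.9² = 0.0193 + 4.7562 = 4.7755, so posterior SD = 0.4576.
Posterior mean = (2.8/7.2² + 40·7.49/2.9²) / 4.7755 = 7.4711.
Interval: 7.4711 ± 2.576 × 0.4576 → [6.292, 8.650].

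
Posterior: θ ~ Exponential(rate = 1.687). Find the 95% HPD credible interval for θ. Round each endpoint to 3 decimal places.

The exponential density is strictly decreasing on [0, ∞), so the HPD interval is anchored at 0: [0, q] with P(θ ≤ q) = 0.95.
q = −ln(1 − 0.95) / 1.687 = 2.9957 / 1.687 = 1.776.

[0.000, 1.776]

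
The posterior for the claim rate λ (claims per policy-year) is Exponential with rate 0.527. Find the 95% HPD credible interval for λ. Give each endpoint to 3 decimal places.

The exponential density is strictly decreasing on [0, ∞), so the HPD interval is anchored at 0: [0, q] with P(λ ≤ q) = 0.95.
q = −ln(1 − 0.95) / 0.527 = 2.9957 / 0.527 = 5.685.

[0.000, 5.685]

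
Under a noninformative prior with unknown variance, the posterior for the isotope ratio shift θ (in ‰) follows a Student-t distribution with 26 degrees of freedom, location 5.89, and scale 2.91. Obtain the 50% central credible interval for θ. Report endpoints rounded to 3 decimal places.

[3.899, 7.881]

The t_26 distribution is symmetric; the 50% interval is 5.89 ± t·2.91 with t_{0.75,26} = 0.684.
Half-width: 0.684 × 2.91 = 1.991.
5.89 − 1.991 = 3.899; 5.89 + 1.991 = 7.881.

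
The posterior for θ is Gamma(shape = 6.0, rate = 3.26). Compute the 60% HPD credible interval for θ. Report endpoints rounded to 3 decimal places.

The posterior is unimodal and skewed, so the HPD interval has equal density at both endpoints and is the shortest 60% interval.
Solving f(1.019) = f(2.198) with F(2.198) − F(1.019) = 0.60 gives [1.019, 2.198].
For comparison, the equal-tailed interval is [1.197, 2.425]; the HPD is narrower and shifted toward the mode.

[1.019, 2.198]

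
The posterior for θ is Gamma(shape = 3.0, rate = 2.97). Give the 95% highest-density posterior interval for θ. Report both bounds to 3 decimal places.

[0.102, 2.155]

The posterior is unimodal and skewed, so the HPD interval has equal density at both endpoints and is the shortest 95% interval.
Solving f(0.102) = f(2.155) with F(2.155) − F(0.102) = 0.95 gives [0.102, 2.155].
For comparison, the equal-tailed interval is [0.208, 2.433]; the HPD is narrower and shifted toward the mode.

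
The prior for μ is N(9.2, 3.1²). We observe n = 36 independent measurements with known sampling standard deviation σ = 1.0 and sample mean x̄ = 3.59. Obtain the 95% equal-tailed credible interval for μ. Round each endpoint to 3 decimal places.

[3.280, 3.932]

Posterior precision = 1/3.1² + 36/1.0² = 0.1041 + 36.0000 = 36.1041, so posterior SD = 0.1664.
Posterior mean = (9.2/3.1² + 36·3.59/1.0²) / 36.1041 = 3.6062.
Interval: 3.6062 ± 1.960 × 0.1664 → [3.280, 3.932].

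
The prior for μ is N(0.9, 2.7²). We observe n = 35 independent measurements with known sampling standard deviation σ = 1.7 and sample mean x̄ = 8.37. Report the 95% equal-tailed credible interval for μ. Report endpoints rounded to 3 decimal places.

[7.726, 8.846]

Posterior precision = 1/2.7² + 35/1.7² = 0.1372 + 12.1107 = 12.2479, so posterior SD = 0.2857.
Posterior mean = (0.9/2.7² + 35·8.37/1.7²) / 12.2479 = 8.2863.
Interval: 8.2863 ± 1.960 × 0.2857 → [7.726, 8.846].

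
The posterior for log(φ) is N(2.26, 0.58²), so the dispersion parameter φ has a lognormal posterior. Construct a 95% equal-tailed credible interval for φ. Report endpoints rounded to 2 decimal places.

On the log scale the 95% interval is 2.26 ± 1.960 × 0.58 = [1.1232, 3.3968].
Exponentiate: [e^1.1232, e^3.3968] = [3.07, 29.87].

[3.07, 29.87]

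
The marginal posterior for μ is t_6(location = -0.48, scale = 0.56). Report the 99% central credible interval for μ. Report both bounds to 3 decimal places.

[-2.556, 1.596]

The t_6 distribution is symmetric; the 99% interval is -0.48 ± t·0.56 with t_{0.995,6} = 3.707.
Half-width: 3.707 × 0.56 = 2.076.
-0.48 − 2.076 = -2.556; -0.48 + 2.076 = 1.596.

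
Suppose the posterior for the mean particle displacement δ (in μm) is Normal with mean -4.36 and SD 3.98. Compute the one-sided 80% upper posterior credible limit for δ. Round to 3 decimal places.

Need U with P(δ ≤ U) = 0.80: U = -4.36 + z_{0.2}·3.98.
z = 0.842; U = -4.36 + 0.842 × 3.98 = -1.010.

-1.010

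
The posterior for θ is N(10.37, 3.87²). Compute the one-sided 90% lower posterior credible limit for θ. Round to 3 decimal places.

5.410

Need L with P(θ ≥ L) = 0.90: L = 10.37 − z_{0.1}·3.87.
z = 1.282; L = 10.37 − 1.282 × 3.87 = 5.410.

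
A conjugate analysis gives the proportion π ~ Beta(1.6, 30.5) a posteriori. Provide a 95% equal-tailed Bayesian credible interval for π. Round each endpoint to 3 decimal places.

[0.004, 0.146]

Posterior: Beta(1.6, 30.5).
Equal-tailed 95% interval: the 0.025 and 0.975 quantiles of Beta(1.6, 30.5).
Posterior mean ≈ 0.050, SD ≈ 0.038; a Normal approximation gives roughly [-0.024, 0.124].
Exact: F⁻¹(0.025) = 0.004; F⁻¹(0.975) = 0.146.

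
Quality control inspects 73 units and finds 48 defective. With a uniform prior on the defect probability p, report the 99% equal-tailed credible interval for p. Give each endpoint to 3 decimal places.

Posterior: Beta(1+48, 1+25) = Beta(49, 26).
Equal-tailed 99% interval: the 0.005 and 0.995 quantiles of Beta(49, 26).
Posterior mean ≈ 0.653, SD ≈ 0.055; a Normal approximation gives roughly [0.513, 0.794].
Exact: F⁻¹(0.005) = 0.507; F⁻¹(0.995) = 0.785.

[0.507, 0.785]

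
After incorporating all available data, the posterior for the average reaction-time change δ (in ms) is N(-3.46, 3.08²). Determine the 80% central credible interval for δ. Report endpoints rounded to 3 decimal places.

[-7.407, 0.487]

The posterior is symmetric, so the 80% equal-tailed interval is δ = -3.46 ± z·3.08 with z = 1.282.
Half-width: 1.282 × 3.08 = 3.947.
-3.46 − 3.947 = -7.407; -3.46 + 3.947 = 0.487.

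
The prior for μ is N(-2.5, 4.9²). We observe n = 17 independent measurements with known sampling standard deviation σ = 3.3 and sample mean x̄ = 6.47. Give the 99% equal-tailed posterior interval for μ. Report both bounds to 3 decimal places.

Posterior precision = 1/4.9² + 17/3.3² = 0.0416 + 1.5611 = 1.6027, so posterior SD = 0.7899.
Posterior mean = (-2.5/4.9² + 17·6.47/3.3²) / 1.6027 = 6.2369.
Interval: 6.2369 ± 2.576 × 0.7899 → [4.202, 8.272].

[4.202, 8.272]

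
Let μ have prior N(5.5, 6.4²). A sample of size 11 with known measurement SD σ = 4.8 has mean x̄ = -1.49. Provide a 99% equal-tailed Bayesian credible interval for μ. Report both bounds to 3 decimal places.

Posterior precision = 1/6.4² + 11/4.8² = 0.0244 + 0.4774 = 0.5018, so posterior SD = 1.4116.
Posterior mean = (5.5/6.4² + 11·-1.49/4.8²) / 0.5018 = -1.1499.
Interval: -1.1499 ± 2.576 × 1.4116 → [-4.786, 2.486].

[-4.786, 2.486]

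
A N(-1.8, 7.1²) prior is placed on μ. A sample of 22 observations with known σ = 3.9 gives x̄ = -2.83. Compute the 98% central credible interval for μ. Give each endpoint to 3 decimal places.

Posterior precision = 1/7.1² + 22/3.9² = 0.0198 + 1.4464 = 1.4663, so posterior SD = 0.8258.
Posterior mean = (-1.8/7.1² + 22·-2.83/3.9²) / 1.4663 = -2.8161.
Interval: -2.8161 ± 2.326 × 0.8258 → [-4.737, -0.895].

[-4.737, -0.895]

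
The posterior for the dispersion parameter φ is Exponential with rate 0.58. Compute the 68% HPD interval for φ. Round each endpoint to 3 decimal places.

[0.000, 1.965]

The exponential density is strictly decreasing on [0, ∞), so the HPD interval is anchored at 0: [0, q] with P(φ ≤ q) = 0.68.
q = −ln(1 − 0.68) / 0.58 = 1.1394 / 0.58 = 1.965.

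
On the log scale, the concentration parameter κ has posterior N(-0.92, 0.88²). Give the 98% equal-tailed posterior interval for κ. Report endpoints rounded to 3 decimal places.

On the log scale the 98% interval is -0.92 ± 2.326 × 0.88 = [-2.9672, 1.1272].
Exponentiate: [e^-2.9672, e^1.1272] = [0.051, 3.087].

[0.051, 3.087]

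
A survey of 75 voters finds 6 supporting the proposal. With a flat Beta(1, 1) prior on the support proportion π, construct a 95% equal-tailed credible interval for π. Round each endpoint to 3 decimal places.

[0.038, 0.164]

Posterior: Beta(1+6, 1+69) = Beta(7, 70).
Equal-tailed 95% interval: the 0.025 and 0.975 quantiles of Beta(7, 70).
Posterior mean ≈ 0.091, SD ≈ 0.033; a Normal approximation gives roughly [0.027, 0.155].
Exact: F⁻¹(0.025) = 0.038; F⁻¹(0.975) = 0.164.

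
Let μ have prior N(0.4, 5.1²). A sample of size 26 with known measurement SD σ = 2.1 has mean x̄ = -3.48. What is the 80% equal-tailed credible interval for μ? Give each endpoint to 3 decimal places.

[-3.981, -2.929]

Posterior precision = 1/5.1² + 26/2.1² = 0.0384 + 5.8957 = 5.9341, so posterior SD = 0.4105.
Posterior mean = (0.4/5.1² + 26·-3.48/2.1²) / 5.9341 = -3.4549.
Interval: -3.4549 ± 1.282 × 0.4105 → [-3.981, -2.929].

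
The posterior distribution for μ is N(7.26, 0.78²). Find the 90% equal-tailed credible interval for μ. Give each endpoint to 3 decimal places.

The posterior is symmetric, so the 90% equal-tailed interval is μ = 7.26 ± z·0.78 with z = 1.645.
Half-width: 1.645 × 0.78 = 1.283.
7.26 − 1.283 = 5.977; 7.26 + 1.283 = 8.543.

[5.977, 8.543]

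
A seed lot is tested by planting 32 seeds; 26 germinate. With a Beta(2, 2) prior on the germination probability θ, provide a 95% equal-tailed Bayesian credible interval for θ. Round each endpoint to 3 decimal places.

[0.631, 0.896]

Posterior: Beta(2+26, 2+6) = Beta(28, 8).
Equal-tailed 95% interval: the 0.025 and 0.975 quantiles of Beta(28, 8).
Posterior mean ≈ 0.778, SD ≈ 0.068; a Normal approximation gives roughly [0.644, 0.912].
Exact: F⁻¹(0.025) = 0.631; F⁻¹(0.975) = 0.896.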